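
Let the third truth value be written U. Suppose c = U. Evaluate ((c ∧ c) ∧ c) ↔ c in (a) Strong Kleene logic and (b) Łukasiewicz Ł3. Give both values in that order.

In Strong Kleene logic: c ∧ c = U ∧ U = U
(c ∧ c) ∧ c = U ∧ U = U
((c ∧ c) ∧ c) ↔ c = U ↔ U = U
In Łukasiewicz Ł3: c ∧ c = U ∧ U = U
(c ∧ c) ∧ c = U ∧ U = U
((c ∧ c) ∧ c) ↔ c = U ↔ U = ⊤
They differ because Strong Kleene logic and Łukasiewicz Ł3 treat U differently under implication.

U; ⊤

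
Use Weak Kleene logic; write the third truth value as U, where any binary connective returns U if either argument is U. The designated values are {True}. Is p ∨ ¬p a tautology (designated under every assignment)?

No

Countermodel: p=U gives U, which is not designated.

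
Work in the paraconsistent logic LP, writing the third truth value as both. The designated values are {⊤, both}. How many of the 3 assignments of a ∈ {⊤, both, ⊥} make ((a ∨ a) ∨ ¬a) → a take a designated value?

2

a=⊤: ⊤ ✓
a=both: both ✓
a=⊥: ⊥ ·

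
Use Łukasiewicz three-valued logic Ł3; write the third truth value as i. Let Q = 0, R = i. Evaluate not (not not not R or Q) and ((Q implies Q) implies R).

not R = not i = i
not not R = not i = i
not not not R = not i = i
not not not R or Q = i or 0 = i
not (not not not R or Q) = not i = i
Q implies Q = 0 implies 0 = 1
(Q implies Q) implies R = 1 implies i = i  [min(1, 1−1+½)]
not (not not not R or Q) and ((Q implies Q) implies R) = i and i = i

i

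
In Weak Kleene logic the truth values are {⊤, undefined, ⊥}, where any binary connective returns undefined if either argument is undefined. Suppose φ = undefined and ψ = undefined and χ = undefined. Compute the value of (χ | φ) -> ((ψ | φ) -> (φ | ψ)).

χ | φ = undefined | undefined = undefined
ψ | φ = undefined | undefined = undefined
φ | ψ = undefined | undefined = undefined
(ψ | φ) -> (φ | ψ) = undefined -> undefined = undefined  [any arg is the third value ⇒ result is the third value]
(χ | φ) -> ((ψ | φ) -> (φ | ψ)) = undefined -> undefined = undefined

undefined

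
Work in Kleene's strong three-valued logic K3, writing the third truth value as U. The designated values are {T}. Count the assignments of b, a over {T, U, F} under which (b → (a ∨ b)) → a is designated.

3

Designated under: (b=T, a=T); (b=U, a=T); (b=F, a=T).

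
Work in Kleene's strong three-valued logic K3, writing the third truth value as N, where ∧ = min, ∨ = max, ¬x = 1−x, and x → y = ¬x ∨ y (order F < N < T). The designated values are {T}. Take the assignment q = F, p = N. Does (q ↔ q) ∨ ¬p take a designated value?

q ↔ q = F ↔ F = T
¬p = ¬N = N
(q ↔ q) ∨ ¬p = T ∨ N = T
T ∈ {T}.

Yes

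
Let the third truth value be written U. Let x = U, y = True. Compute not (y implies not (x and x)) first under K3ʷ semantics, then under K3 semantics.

In K3ʷ: x and x = U and U = U
not (x and x) = not U = U
y implies not (x and x) = True implies U = U  [any arg is the third value ⇒ result is the third value]
not (y implies not (x and x)) = not U = U
In K3: x and x = U and U = U
not (x and x) = not U = U
y implies not (x and x) = True implies U = U  [not True or U]
not (y implies not (x and x)) = not U = U

U; U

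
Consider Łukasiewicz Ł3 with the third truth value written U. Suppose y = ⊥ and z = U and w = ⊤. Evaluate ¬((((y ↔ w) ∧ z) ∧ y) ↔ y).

y ↔ w = ⊥ ↔ ⊤ = ⊥
(y ↔ w) ∧ z = ⊥ ∧ U = ⊥
((y ↔ w) ∧ z) ∧ y = ⊥ ∧ ⊥ = ⊥
(((y ↔ w) ∧ z) ∧ y) ↔ y = ⊥ ↔ ⊥ = ⊤
¬((((y ↔ w) ∧ z) ∧ y) ↔ y) = ¬⊤ = ⊥

⊥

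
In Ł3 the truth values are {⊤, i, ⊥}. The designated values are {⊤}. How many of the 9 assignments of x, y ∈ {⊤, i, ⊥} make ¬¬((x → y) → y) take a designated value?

Of the 9 assignments, 5 give a value in {⊤}.

5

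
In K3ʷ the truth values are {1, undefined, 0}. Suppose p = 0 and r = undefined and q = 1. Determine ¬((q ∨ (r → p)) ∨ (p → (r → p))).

r → p = undefined → 0 = undefined
q ∨ (r → p) = 1 ∨ undefined = undefined
r → p = undefined → 0 = undefined
p → (r → p) = 0 → undefined = undefined
(q ∨ (r → p)) ∨ (p → (r → p)) = undefined ∨ undefined = undefined
¬((q ∨ (r → p)) ∨ (p → (r → p))) = ¬undefined = undefined

undefined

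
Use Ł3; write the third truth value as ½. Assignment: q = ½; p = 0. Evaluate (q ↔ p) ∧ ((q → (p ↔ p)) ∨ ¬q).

½

q ↔ p = ½ ↔ 0 = ½  [1 − |½−0|]
p ↔ p = 0 ↔ 0 = 1
q → (p ↔ p) = ½ → 1 = 1
¬q = ¬½ = ½
(q → (p ↔ p)) ∨ ¬q = 1 ∨ ½ = 1
(q ↔ p) ∧ ((q → (p ↔ p)) ∨ ¬q) = ½ ∧ 1 = ½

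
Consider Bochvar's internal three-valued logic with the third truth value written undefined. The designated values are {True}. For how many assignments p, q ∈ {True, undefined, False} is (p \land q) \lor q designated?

Designated under: (p=True, q=True); (p=False, q=True).

2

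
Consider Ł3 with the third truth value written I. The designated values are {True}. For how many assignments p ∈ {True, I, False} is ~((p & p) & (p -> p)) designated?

p=True: False ·
p=I: I ·
p=False: True ✓

1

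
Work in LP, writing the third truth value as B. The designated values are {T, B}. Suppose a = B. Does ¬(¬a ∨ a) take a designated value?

¬a = ¬B = B
¬a ∨ a = B ∨ B = B
¬(¬a ∨ a) = ¬B = B
B ∈ {T, B}.

Yes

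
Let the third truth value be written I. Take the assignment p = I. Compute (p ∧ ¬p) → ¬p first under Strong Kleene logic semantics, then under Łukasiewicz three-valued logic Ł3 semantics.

I; True

In Strong Kleene logic: ¬p = ¬I = I
p ∧ ¬p = I ∧ I = I
¬p = ¬I = I
(p ∧ ¬p) → ¬p = I → I = I  [¬I ∨ I]
In Łukasiewicz three-valued logic Ł3: ¬p = ¬I = I
p ∧ ¬p = I ∧ I = I
¬p = ¬I = I
(p ∧ ¬p) → ¬p = I → I = True
They differ because Strong Kleene logic and Łukasiewicz three-valued logic Ł3 treat I differently under implication.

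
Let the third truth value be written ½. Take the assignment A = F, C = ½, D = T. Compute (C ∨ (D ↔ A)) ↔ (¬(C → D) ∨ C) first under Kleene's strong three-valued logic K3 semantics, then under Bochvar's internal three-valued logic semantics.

½; ½

In Kleene's strong three-valued logic K3: D ↔ A = T ↔ F = F
C ∨ (D ↔ A) = ½ ∨ F = ½
C → D = ½ → T = T
¬(C → D) = ¬T = F
¬(C → D) ∨ C = F ∨ ½ = ½
(C ∨ (D ↔ A)) ↔ (¬(C → D) ∨ C) = ½ ↔ ½ = ½
In Bochvar's internal three-valued logic: D ↔ A = T ↔ F = F
C ∨ (D ↔ A) = ½ ∨ F = ½
C → D = ½ → T = ½  [any arg is the third value ⇒ result is the third value]
¬(C → D) = ¬½ = ½
¬(C → D) ∨ C = ½ ∨ ½ = ½
(C ∨ (D ↔ A)) ↔ (¬(C → D) ∨ C) = ½ ↔ ½ = ½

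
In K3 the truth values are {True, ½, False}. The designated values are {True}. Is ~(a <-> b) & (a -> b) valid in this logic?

Countermodel: a=True, b=True gives False, which is not designated.

No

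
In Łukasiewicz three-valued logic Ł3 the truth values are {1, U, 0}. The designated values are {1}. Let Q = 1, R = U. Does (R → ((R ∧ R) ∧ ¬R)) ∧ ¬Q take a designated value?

No

R ∧ R = U ∧ U = U
¬R = ¬U = U
(R ∧ R) ∧ ¬R = U ∧ U = U
R → ((R ∧ R) ∧ ¬R) = U → U = 1  [min(1, 1−½+½)]
¬Q = ¬1 = 0
(R → ((R ∧ R) ∧ ¬R)) ∧ ¬Q = 1 ∧ 0 = 0
0 ∉ {1}.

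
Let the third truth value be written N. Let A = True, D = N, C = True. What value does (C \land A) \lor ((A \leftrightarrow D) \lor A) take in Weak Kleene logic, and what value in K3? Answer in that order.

N; True

In Weak Kleene logic: C \land A = True \land True = True
A \leftrightarrow D = True \leftrightarrow N = N
(A \leftrightarrow D) \lor A = N \lor True = N
(C \land A) \lor ((A \leftrightarrow D) \lor A) = True \lor N = N
In K3: C \land A = True \land True = True
A \leftrightarrow D = True \leftrightarrow N = N
(A \leftrightarrow D) \lor A = N \lor True = True
(C \land A) \lor ((A \leftrightarrow D) \lor A) = True \lor True = True
They differ because Weak Kleene logic and K3 treat N differently under the binary connectives.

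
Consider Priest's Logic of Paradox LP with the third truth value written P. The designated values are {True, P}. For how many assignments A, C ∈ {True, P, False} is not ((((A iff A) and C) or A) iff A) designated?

Of the 9 assignments, 5 give a value in {True, P}.

5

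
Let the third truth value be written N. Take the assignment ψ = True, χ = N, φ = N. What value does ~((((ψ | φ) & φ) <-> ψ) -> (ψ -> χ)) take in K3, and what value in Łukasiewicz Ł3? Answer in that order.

N; False

In K3: ψ | φ = True | N = True
(ψ | φ) & φ = True & N = N
((ψ | φ) & φ) <-> ψ = N <-> True = N
ψ -> χ = True -> N = N  [~True | N]
(((ψ | φ) & φ) <-> ψ) -> (ψ -> χ) = N -> N = N
~((((ψ | φ) & φ) <-> ψ) -> (ψ -> χ)) = ~N = N
In Łukasiewicz Ł3: ψ | φ = True | N = True
(ψ | φ) & φ = True & N = N
((ψ | φ) & φ) <-> ψ = N <-> True = N
ψ -> χ = True -> N = N
(((ψ | φ) & φ) <-> ψ) -> (ψ -> χ) = N -> N = True
~((((ψ | φ) & φ) <-> ψ) -> (ψ -> χ)) = ~True = False
They differ because K3 and Łukasiewicz Ł3 treat N differently under implication.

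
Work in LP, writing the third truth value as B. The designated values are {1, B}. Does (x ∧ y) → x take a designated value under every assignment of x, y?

Every assignment of x, y over {1, B, 0} gives a value in {1, B}.
In particular, with x=B, y=B: (x ∧ y) → x = B.

Yes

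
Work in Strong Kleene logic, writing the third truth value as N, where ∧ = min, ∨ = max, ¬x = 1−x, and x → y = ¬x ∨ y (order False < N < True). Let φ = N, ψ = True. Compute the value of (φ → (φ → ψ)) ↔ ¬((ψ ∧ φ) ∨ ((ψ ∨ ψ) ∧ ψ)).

False

φ → ψ = N → True = True
φ → (φ → ψ) = N → True = True
ψ ∧ φ = True ∧ N = N
ψ ∨ ψ = True ∨ True = True
(ψ ∨ ψ) ∧ ψ = True ∧ True = True
(ψ ∧ φ) ∨ ((ψ ∨ ψ) ∧ ψ) = N ∨ True = True
¬((ψ ∧ φ) ∨ ((ψ ∨ ψ) ∧ ψ)) = ¬True = False
(φ → (φ → ψ)) ↔ ¬((ψ ∧ φ) ∨ ((ψ ∨ ψ) ∧ ψ)) = True ↔ False = False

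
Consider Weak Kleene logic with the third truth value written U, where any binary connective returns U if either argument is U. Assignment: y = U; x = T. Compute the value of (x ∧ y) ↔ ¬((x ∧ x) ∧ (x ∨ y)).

U

x ∧ y = T ∧ U = U
x ∧ x = T ∧ T = T
x ∨ y = T ∨ U = U
(x ∧ x) ∧ (x ∨ y) = T ∧ U = U
¬((x ∧ x) ∧ (x ∨ y)) = ¬U = U
(x ∧ y) ↔ ¬((x ∧ x) ∧ (x ∨ y)) = U ↔ U = U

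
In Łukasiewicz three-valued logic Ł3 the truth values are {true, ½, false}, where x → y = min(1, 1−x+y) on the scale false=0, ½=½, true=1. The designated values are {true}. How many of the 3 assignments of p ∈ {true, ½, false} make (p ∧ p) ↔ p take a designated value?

3

p=true: true ✓
p=½: true ✓
p=false: true ✓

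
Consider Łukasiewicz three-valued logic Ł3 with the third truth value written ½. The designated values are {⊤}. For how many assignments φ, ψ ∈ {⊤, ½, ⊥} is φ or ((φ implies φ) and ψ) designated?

Of the 9 assignments, 5 give a value in {⊤}.

5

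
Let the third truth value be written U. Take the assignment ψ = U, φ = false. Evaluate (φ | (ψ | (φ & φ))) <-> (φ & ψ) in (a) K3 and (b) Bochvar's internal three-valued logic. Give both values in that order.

U; U

In K3: φ & φ = false & false = false
ψ | (φ & φ) = U | false = U
φ | (ψ | (φ & φ)) = false | U = U
φ & ψ = false & U = false
(φ | (ψ | (φ & φ))) <-> (φ & ψ) = U <-> false = U
In Bochvar's internal three-valued logic: φ & φ = false & false = false
ψ | (φ & φ) = U | false = U
φ | (ψ | (φ & φ)) = false | U = U
φ & ψ = false & U = U
(φ | (ψ | (φ & φ))) <-> (φ & ψ) = U <-> U = U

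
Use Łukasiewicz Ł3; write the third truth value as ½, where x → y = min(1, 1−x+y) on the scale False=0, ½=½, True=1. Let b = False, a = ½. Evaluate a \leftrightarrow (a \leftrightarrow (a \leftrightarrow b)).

½

a \leftrightarrow b = ½ \leftrightarrow False = ½  [1 − |½−0|]
a \leftrightarrow (a \leftrightarrow b) = ½ \leftrightarrow ½ = True
a \leftrightarrow (a \leftrightarrow (a \leftrightarrow b)) = ½ \leftrightarrow True = ½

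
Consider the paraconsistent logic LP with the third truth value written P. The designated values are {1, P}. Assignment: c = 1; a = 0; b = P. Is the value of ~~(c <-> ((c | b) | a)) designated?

c | b = 1 | P = 1
(c | b) | a = 1 | 0 = 1
c <-> ((c | b) | a) = 1 <-> 1 = 1
~(c <-> ((c | b) | a)) = ~1 = 0
~~(c <-> ((c | b) | a)) = ~0 = 1
1 ∈ {1, P}.

Yes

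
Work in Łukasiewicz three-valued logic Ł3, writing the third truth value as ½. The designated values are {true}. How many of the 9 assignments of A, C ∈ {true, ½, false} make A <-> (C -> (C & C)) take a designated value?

Designated under: (A=true, C=true); (A=true, C=½); (A=true, C=false).

3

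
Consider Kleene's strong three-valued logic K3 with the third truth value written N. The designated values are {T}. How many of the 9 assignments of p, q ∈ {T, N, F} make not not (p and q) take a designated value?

Designated under: (p=T, q=T).

1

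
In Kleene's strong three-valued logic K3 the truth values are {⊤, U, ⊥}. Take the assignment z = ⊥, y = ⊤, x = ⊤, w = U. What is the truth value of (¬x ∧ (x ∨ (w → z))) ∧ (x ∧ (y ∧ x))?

¬x = ¬⊤ = ⊥
w → z = U → ⊥ = U  [¬U ∨ ⊥]
x ∨ (w → z) = ⊤ ∨ U = ⊤
¬x ∧ (x ∨ (w → z)) = ⊥ ∧ ⊤ = ⊥
y ∧ x = ⊤ ∧ ⊤ = ⊤
x ∧ (y ∧ x) = ⊤ ∧ ⊤ = ⊤
(¬x ∧ (x ∨ (w → z))) ∧ (x ∧ (y ∧ x)) = ⊥ ∧ ⊤ = ⊥

⊥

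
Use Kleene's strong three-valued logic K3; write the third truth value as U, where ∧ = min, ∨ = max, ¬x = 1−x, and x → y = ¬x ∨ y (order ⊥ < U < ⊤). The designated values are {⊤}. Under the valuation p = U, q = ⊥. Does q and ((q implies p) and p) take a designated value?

q implies p = ⊥ implies U = ⊤
(q implies p) and p = ⊤ and U = U
q and ((q implies p) and p) = ⊥ and U = ⊥
⊥ ∉ {⊤}.

No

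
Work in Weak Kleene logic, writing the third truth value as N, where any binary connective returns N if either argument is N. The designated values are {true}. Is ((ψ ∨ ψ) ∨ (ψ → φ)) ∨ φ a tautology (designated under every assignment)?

Countermodel: ψ=true, φ=N gives N, which is not designated.

No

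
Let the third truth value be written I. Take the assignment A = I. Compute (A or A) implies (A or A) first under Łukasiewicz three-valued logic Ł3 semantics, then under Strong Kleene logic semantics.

T; I

In Łukasiewicz three-valued logic Ł3: A or A = I or I = I
A or A = I or I = I
(A or A) implies (A or A) = I implies I = T  [min(1, 1−½+½)]
In Strong Kleene logic: A or A = I or I = I
A or A = I or I = I
(A or A) implies (A or A) = I implies I = I  [not I or I]
They differ because Łukasiewicz three-valued logic Ł3 and Strong Kleene logic treat I differently under implication.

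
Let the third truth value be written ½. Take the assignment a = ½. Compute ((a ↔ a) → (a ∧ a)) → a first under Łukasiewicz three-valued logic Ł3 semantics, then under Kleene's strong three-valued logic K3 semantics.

true; ½

In Łukasiewicz three-valued logic Ł3: a ↔ a = ½ ↔ ½ = true  [1 − |½−½|]
a ∧ a = ½ ∧ ½ = ½
(a ↔ a) → (a ∧ a) = true → ½ = ½
((a ↔ a) → (a ∧ a)) → a = ½ → ½ = true
In Kleene's strong three-valued logic K3: a ↔ a = ½ ↔ ½ = ½
a ∧ a = ½ ∧ ½ = ½
(a ↔ a) → (a ∧ a) = ½ → ½ = ½  [¬½ ∨ ½]
((a ↔ a) → (a ∧ a)) → a = ½ → ½ = ½
They differ because Łukasiewicz three-valued logic Ł3 and Kleene's strong three-valued logic K3 treat ½ differently under implication.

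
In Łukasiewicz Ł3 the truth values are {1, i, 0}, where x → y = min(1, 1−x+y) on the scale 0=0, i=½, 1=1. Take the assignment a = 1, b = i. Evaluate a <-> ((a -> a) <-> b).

i

a -> a = 1 -> 1 = 1
(a -> a) <-> b = 1 <-> i = i  [1 − |1−½|]
a <-> ((a -> a) <-> b) = 1 <-> i = i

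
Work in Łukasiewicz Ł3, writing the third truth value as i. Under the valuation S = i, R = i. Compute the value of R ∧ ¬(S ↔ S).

S ↔ S = i ↔ i = true  [1 − |½−½|]
¬(S ↔ S) = ¬true = false
R ∧ ¬(S ↔ S) = i ∧ false = false

false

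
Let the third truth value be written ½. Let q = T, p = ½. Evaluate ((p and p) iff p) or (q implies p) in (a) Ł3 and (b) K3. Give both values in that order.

In Ł3: p and p = ½ and ½ = ½
(p and p) iff p = ½ iff ½ = T  [1 − |½−½|]
q implies p = T implies ½ = ½
((p and p) iff p) or (q implies p) = T or ½ = T
In K3: p and p = ½ and ½ = ½
(p and p) iff p = ½ iff ½ = ½
q implies p = T implies ½ = ½  [not T or ½]
((p and p) iff p) or (q implies p) = ½ or ½ = ½
They differ because Ł3 and K3 treat ½ differently under implication.

T; ½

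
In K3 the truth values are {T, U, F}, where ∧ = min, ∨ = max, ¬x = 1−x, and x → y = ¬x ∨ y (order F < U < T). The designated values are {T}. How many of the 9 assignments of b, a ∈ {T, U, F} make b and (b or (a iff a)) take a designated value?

Designated under: (b=T, a=T); (b=T, a=U); (b=T, a=F).

3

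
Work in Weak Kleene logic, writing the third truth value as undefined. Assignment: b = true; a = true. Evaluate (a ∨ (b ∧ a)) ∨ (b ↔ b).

true

b ∧ a = true ∧ true = true
a ∨ (b ∧ a) = true ∨ true = true
b ↔ b = true ↔ true = true
(a ∨ (b ∧ a)) ∨ (b ↔ b) = true ∨ true = true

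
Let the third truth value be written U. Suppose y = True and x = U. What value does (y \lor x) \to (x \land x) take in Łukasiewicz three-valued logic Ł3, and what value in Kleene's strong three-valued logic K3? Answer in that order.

U; U

In Łukasiewicz three-valued logic Ł3: y \lor x = True \lor U = True
x \land x = U \land U = U
(y \lor x) \to (x \land x) = True \to U = U  [min(1, 1−1+½)]
In Kleene's strong three-valued logic K3: y \lor x = True \lor U = True
x \land x = U \land U = U
(y \lor x) \to (x \land x) = True \to U = U  [\lnot True \lor U]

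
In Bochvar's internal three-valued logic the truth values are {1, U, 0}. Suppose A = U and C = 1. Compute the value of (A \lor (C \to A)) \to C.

C \to A = 1 \to U = U
A \lor (C \to A) = U \lor U = U
(A \lor (C \to A)) \to C = U \to 1 = U

U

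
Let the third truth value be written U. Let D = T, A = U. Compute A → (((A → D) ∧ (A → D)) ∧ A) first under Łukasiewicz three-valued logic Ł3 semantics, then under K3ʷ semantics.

In Łukasiewicz three-valued logic Ł3: A → D = U → T = T  [min(1, 1−½+1)]
A → D = U → T = T
(A → D) ∧ (A → D) = T ∧ T = T
((A → D) ∧ (A → D)) ∧ A = T ∧ U = U
A → (((A → D) ∧ (A → D)) ∧ A) = U → U = T
In K3ʷ: A → D = U → T = U  [any arg is the third value ⇒ result is the third value]
A → D = U → T = U
(A → D) ∧ (A → D) = U ∧ U = U
((A → D) ∧ (A → D)) ∧ A = U ∧ U = U
A → (((A → D) ∧ (A → D)) ∧ A) = U → U = U
They differ because Łukasiewicz three-valued logic Ł3 and K3ʷ treat U differently under the binary connectives.

T; U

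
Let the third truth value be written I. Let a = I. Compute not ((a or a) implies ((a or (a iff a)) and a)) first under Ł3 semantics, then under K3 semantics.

In Ł3: a or a = I or I = I
a iff a = I iff I = true  [1 − |½−½|]
a or (a iff a) = I or true = true
(a or (a iff a)) and a = true and I = I
(a or a) implies ((a or (a iff a)) and a) = I implies I = true
not ((a or a) implies ((a or (a iff a)) and a)) = not true = false
In K3: a or a = I or I = I
a iff a = I iff I = I
a or (a iff a) = I or I = I
(a or (a iff a)) and a = I and I = I
(a or a) implies ((a or (a iff a)) and a) = I implies I = I
not ((a or a) implies ((a or (a iff a)) and a)) = not I = I
They differ because Ł3 and K3 treat I differently under implication.

false; I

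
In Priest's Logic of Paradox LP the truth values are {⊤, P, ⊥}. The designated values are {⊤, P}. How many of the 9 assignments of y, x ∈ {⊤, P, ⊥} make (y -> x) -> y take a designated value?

6

Of the 9 assignments, 6 give a value in {⊤, P}.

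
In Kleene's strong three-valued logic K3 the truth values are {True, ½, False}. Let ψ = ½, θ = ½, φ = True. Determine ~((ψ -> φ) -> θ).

ψ -> φ = ½ -> True = True  [~½ | True]
(ψ -> φ) -> θ = True -> ½ = ½
~((ψ -> φ) -> θ) = ~½ = ½

½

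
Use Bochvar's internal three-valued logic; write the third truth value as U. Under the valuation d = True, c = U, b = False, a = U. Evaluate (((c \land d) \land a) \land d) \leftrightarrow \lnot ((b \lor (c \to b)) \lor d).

U

c \land d = U \land True = U
(c \land d) \land a = U \land U = U
((c \land d) \land a) \land d = U \land True = U
c \to b = U \to False = U  [any arg is the third value ⇒ result is the third value]
b \lor (c \to b) = False \lor U = U
(b \lor (c \to b)) \lor d = U \lor True = U
\lnot ((b \lor (c \to b)) \lor d) = \lnot U = U
(((c \land d) \land a) \land d) \leftrightarrow \lnot ((b \lor (c \to b)) \lor d) = U \leftrightarrow U = U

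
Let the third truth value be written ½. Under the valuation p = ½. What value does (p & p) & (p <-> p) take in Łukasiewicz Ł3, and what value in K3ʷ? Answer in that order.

½; ½

In Łukasiewicz Ł3: p & p = ½ & ½ = ½
p <-> p = ½ <-> ½ = 1  [1 − |½−½|]
(p & p) & (p <-> p) = ½ & 1 = ½
In K3ʷ: p & p = ½ & ½ = ½
p <-> p = ½ <-> ½ = ½
(p & p) & (p <-> p) = ½ & ½ = ½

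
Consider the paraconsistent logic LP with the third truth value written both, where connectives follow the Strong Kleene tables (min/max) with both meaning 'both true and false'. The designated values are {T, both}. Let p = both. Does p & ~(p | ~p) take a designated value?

Yes

~p = ~both = both
p | ~p = both | both = both
~(p | ~p) = ~both = both
p & ~(p | ~p) = both & both = both
both ∈ {T, both}.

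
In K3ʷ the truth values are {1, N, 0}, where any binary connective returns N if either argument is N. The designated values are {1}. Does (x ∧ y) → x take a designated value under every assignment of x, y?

Countermodel: x=1, y=N gives N, which is not designated.

No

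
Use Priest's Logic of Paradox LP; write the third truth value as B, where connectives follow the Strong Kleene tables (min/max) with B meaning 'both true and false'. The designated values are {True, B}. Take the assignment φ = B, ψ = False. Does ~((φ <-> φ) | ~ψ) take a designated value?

No

φ <-> φ = B <-> B = B
~ψ = ~False = True
(φ <-> φ) | ~ψ = B | True = True
~((φ <-> φ) | ~ψ) = ~True = False
False ∉ {True, B}.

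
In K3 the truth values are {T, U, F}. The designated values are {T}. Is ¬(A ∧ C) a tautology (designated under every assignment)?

No

Countermodel: A=T, C=T gives F, which is not designated.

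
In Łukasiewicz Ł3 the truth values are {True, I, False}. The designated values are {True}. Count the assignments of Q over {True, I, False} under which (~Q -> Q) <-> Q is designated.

2

Q=True: True ✓
Q=I: I ·
Q=False: True ✓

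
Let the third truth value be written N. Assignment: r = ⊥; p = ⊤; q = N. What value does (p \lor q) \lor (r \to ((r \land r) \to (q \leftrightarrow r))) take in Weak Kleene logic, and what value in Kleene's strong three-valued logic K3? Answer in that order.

In Weak Kleene logic: p \lor q = ⊤ \lor N = N
r \land r = ⊥ \land ⊥ = ⊥
q \leftrightarrow r = N \leftrightarrow ⊥ = N
(r \land r) \to (q \leftrightarrow r) = ⊥ \to N = N  [any arg is the third value ⇒ result is the third value]
r \to ((r \land r) \to (q \leftrightarrow r)) = ⊥ \to N = N
(p \lor q) \lor (r \to ((r \land r) \to (q \leftrightarrow r))) = N \lor N = N
In Kleene's strong three-valued logic K3: p \lor q = ⊤ \lor N = ⊤
r \land r = ⊥ \land ⊥ = ⊥
q \leftrightarrow r = N \leftrightarrow ⊥ = N
(r \land r) \to (q \leftrightarrow r) = ⊥ \to N = ⊤
r \to ((r \land r) \to (q \leftrightarrow r)) = ⊥ \to ⊤ = ⊤
(p \lor q) \lor (r \to ((r \land r) \to (q \leftrightarrow r))) = ⊤ \lor ⊤ = ⊤
They differ because Weak Kleene logic and Kleene's strong three-valued logic K3 treat N differently under the binary connectives.

N; ⊤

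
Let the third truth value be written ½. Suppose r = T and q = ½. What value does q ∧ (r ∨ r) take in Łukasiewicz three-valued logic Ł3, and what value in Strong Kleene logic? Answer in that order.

In Łukasiewicz three-valued logic Ł3: r ∨ r = T ∨ T = T
q ∧ (r ∨ r) = ½ ∧ T = ½
In Strong Kleene logic: r ∨ r = T ∨ T = T
q ∧ (r ∨ r) = ½ ∧ T = ½

½; ½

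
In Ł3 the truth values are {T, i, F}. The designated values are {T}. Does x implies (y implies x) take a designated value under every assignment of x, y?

Yes

Every assignment of x, y over {T, i, F} gives a value in {T}.
In particular, with x=i, y=i: x implies (y implies x) = T.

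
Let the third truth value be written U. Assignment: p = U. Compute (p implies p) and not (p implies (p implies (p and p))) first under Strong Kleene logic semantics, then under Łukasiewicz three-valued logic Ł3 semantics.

In Strong Kleene logic: p implies p = U implies U = U  [not U or U]
p and p = U and U = U
p implies (p and p) = U implies U = U
p implies (p implies (p and p)) = U implies U = U
not (p implies (p implies (p and p))) = not U = U
(p implies p) and not (p implies (p implies (p and p))) = U and U = U
In Łukasiewicz three-valued logic Ł3: p implies p = U implies U = ⊤  [min(1, 1−½+½)]
p and p = U and U = U
p implies (p and p) = U implies U = ⊤
p implies (p implies (p and p)) = U implies ⊤ = ⊤
not (p implies (p implies (p and p))) = not ⊤ = ⊥
(p implies p) and not (p implies (p implies (p and p))) = ⊤ and ⊥ = ⊥
They differ because Strong Kleene logic and Łukasiewicz three-valued logic Ł3 treat U differently under implication.

U; ⊥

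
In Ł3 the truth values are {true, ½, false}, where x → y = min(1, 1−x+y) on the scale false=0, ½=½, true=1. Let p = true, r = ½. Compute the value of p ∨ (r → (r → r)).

true

r → r = ½ → ½ = true
r → (r → r) = ½ → true = true
p ∨ (r → (r → r)) = true ∨ true = true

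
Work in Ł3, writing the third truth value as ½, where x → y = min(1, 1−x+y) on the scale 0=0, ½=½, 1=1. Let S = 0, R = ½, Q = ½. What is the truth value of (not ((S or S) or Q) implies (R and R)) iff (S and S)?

S or S = 0 or 0 = 0
(S or S) or Q = 0 or ½ = ½
not ((S or S) or Q) = not ½ = ½
R and R = ½ and ½ = ½
not ((S or S) or Q) implies (R and R) = ½ implies ½ = 1
S and S = 0 and 0 = 0
(not ((S or S) or Q) implies (R and R)) iff (S and S) = 1 iff 0 = 0

0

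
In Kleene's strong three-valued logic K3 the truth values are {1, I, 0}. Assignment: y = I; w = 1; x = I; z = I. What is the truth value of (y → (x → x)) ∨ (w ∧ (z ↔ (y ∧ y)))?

I

x → x = I → I = I
y → (x → x) = I → I = I
y ∧ y = I ∧ I = I
z ↔ (y ∧ y) = I ↔ I = I
w ∧ (z ↔ (y ∧ y)) = 1 ∧ I = I
(y → (x → x)) ∨ (w ∧ (z ↔ (y ∧ y))) = I ∨ I = I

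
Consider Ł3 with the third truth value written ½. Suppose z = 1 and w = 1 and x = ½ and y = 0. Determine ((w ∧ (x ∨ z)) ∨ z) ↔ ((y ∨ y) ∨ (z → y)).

x ∨ z = ½ ∨ 1 = 1
w ∧ (x ∨ z) = 1 ∧ 1 = 1
(w ∧ (x ∨ z)) ∨ z = 1 ∨ 1 = 1
y ∨ y = 0 ∨ 0 = 0
z → y = 1 → 0 = 0
(y ∨ y) ∨ (z → y) = 0 ∨ 0 = 0
((w ∧ (x ∨ z)) ∨ z) ↔ ((y ∨ y) ∨ (z → y)) = 1 ↔ 0 = 0

0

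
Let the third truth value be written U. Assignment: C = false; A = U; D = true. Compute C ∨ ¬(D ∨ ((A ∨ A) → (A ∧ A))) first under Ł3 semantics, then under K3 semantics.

false; false

In Ł3: A ∨ A = U ∨ U = U
A ∧ A = U ∧ U = U
(A ∨ A) → (A ∧ A) = U → U = true  [min(1, 1−½+½)]
D ∨ ((A ∨ A) → (A ∧ A)) = true ∨ true = true
¬(D ∨ ((A ∨ A) → (A ∧ A))) = ¬true = false
C ∨ ¬(D ∨ ((A ∨ A) → (A ∧ A))) = false ∨ false = false
In K3: A ∨ A = U ∨ U = U
A ∧ A = U ∧ U = U
(A ∨ A) → (A ∧ A) = U → U = U  [¬U ∨ U]
D ∨ ((A ∨ A) → (A ∧ A)) = true ∨ U = true
¬(D ∨ ((A ∨ A) → (A ∧ A))) = ¬true = false
C ∨ ¬(D ∨ ((A ∨ A) → (A ∧ A))) = false ∨ false = false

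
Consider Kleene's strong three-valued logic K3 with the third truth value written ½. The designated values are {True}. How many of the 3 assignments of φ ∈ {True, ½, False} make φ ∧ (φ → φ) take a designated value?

1

φ=True: True ✓
φ=½: ½ ·
φ=False: False ·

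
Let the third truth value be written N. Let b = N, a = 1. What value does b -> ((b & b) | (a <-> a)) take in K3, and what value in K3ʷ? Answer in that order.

In K3: b & b = N & N = N
a <-> a = 1 <-> 1 = 1
(b & b) | (a <-> a) = N | 1 = 1
b -> ((b & b) | (a <-> a)) = N -> 1 = 1
In K3ʷ: b & b = N & N = N
a <-> a = 1 <-> 1 = 1
(b & b) | (a <-> a) = N | 1 = N
b -> ((b & b) | (a <-> a)) = N -> N = N
They differ because K3 and K3ʷ treat N differently under the binary connectives.

1; N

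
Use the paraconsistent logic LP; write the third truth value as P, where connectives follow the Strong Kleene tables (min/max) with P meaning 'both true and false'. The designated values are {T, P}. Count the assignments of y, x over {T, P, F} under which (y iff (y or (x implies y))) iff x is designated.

8

Of the 9 assignments, 8 give a value in {T, P}.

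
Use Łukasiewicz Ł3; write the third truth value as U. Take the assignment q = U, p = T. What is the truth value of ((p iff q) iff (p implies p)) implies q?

T

p iff q = T iff U = U
p implies p = T implies T = T
(p iff q) iff (p implies p) = U iff T = U
((p iff q) iff (p implies p)) implies q = U implies U = T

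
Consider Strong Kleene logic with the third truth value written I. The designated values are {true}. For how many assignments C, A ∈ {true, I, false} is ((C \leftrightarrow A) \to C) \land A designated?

2

Designated under: (C=true, A=true); (C=false, A=true).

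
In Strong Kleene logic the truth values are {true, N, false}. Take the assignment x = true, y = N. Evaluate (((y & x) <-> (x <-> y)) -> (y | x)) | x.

true

y & x = N & true = N
x <-> y = true <-> N = N
(y & x) <-> (x <-> y) = N <-> N = N
y | x = N | true = true
((y & x) <-> (x <-> y)) -> (y | x) = N -> true = true
(((y & x) <-> (x <-> y)) -> (y | x)) | x = true | true = true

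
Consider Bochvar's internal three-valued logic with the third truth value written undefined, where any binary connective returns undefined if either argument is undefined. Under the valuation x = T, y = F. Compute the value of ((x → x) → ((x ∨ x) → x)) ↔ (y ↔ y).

x → x = T → T = T
x ∨ x = T ∨ T = T
(x ∨ x) → x = T → T = T
(x → x) → ((x ∨ x) → x) = T → T = T
y ↔ y = F ↔ F = T
((x → x) → ((x ∨ x) → x)) ↔ (y ↔ y) = T ↔ T = T

T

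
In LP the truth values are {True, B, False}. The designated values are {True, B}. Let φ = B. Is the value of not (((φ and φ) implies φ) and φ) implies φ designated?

φ and φ = B and B = B
(φ and φ) implies φ = B implies B = B  [not B or B]
((φ and φ) implies φ) and φ = B and B = B
not (((φ and φ) implies φ) and φ) = not B = B
not (((φ and φ) implies φ) and φ) implies φ = B implies B = B
B ∈ {True, B}.

Yes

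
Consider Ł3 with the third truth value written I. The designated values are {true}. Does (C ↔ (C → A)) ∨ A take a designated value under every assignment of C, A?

Countermodel: C=true, A=I gives I, which is not designated.

No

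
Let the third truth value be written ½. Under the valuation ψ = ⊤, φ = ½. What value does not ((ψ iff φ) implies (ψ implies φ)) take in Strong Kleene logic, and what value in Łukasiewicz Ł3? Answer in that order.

½; ⊥

In Strong Kleene logic: ψ iff φ = ⊤ iff ½ = ½
ψ implies φ = ⊤ implies ½ = ½  [not ⊤ or ½]
(ψ iff φ) implies (ψ implies φ) = ½ implies ½ = ½
not ((ψ iff φ) implies (ψ implies φ)) = not ½ = ½
In Łukasiewicz Ł3: ψ iff φ = ⊤ iff ½ = ½  [1 − |1−½|]
ψ implies φ = ⊤ implies ½ = ½
(ψ iff φ) implies (ψ implies φ) = ½ implies ½ = ⊤
not ((ψ iff φ) implies (ψ implies φ)) = not ⊤ = ⊥
They differ because Strong Kleene logic and Łukasiewicz Ł3 treat ½ differently under implication.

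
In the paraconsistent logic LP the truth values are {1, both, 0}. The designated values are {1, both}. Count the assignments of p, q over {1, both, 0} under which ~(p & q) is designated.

Of the 9 assignments, 8 give a value in {1, both}.

8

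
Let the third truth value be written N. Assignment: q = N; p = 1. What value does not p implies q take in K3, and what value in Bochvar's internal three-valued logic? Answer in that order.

In K3: not p = not 1 = 0
not p implies q = 0 implies N = 1  [not 0 or N]
In Bochvar's internal three-valued logic: not p = not 1 = 0
not p implies q = 0 implies N = N  [any arg is the third value ⇒ result is the third value]
They differ because K3 and Bochvar's internal three-valued logic treat N differently under the binary connectives.

1; N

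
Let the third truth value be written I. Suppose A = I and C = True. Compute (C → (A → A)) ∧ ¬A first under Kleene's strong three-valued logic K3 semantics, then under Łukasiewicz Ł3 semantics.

I; I

In Kleene's strong three-valued logic K3: A → A = I → I = I
C → (A → A) = True → I = I
¬A = ¬I = I
(C → (A → A)) ∧ ¬A = I ∧ I = I
In Łukasiewicz Ł3: A → A = I → I = True
C → (A → A) = True → True = True
¬A = ¬I = I
(C → (A → A)) ∧ ¬A = True ∧ I = I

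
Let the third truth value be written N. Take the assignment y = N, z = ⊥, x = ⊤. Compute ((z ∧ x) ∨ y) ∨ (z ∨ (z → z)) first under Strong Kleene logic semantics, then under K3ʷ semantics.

⊤; N

In Strong Kleene logic: z ∧ x = ⊥ ∧ ⊤ = ⊥
(z ∧ x) ∨ y = ⊥ ∨ N = N
z → z = ⊥ → ⊥ = ⊤
z ∨ (z → z) = ⊥ ∨ ⊤ = ⊤
((z ∧ x) ∨ y) ∨ (z ∨ (z → z)) = N ∨ ⊤ = ⊤
In K3ʷ: z ∧ x = ⊥ ∧ ⊤ = ⊥
(z ∧ x) ∨ y = ⊥ ∨ N = N
z → z = ⊥ → ⊥ = ⊤
z ∨ (z → z) = ⊥ ∨ ⊤ = ⊤
((z ∧ x) ∨ y) ∨ (z ∨ (z → z)) = N ∨ ⊤ = N
They differ because Strong Kleene logic and K3ʷ treat N differently under the binary connectives.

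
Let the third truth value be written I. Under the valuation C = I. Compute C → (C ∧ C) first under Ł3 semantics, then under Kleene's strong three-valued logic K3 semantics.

true; I

In Ł3: C ∧ C = I ∧ I = I
C → (C ∧ C) = I → I = true  [min(1, 1−½+½)]
In Kleene's strong three-valued logic K3: C ∧ C = I ∧ I = I
C → (C ∧ C) = I → I = I  [¬I ∨ I]
They differ because Ł3 and Kleene's strong three-valued logic K3 treat I differently under implication.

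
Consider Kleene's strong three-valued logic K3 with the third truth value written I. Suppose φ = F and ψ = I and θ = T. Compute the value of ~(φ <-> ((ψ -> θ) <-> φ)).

F

ψ -> θ = I -> T = T
(ψ -> θ) <-> φ = T <-> F = F
φ <-> ((ψ -> θ) <-> φ) = F <-> F = T
~(φ <-> ((ψ -> θ) <-> φ)) = ~T = F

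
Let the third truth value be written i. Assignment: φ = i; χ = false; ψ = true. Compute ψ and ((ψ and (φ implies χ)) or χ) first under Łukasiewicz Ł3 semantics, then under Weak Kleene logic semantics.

In Łukasiewicz Ł3: φ implies χ = i implies false = i  [min(1, 1−½+0)]
ψ and (φ implies χ) = true and i = i
(ψ and (φ implies χ)) or χ = i or false = i
ψ and ((ψ and (φ implies χ)) or χ) = true and i = i
In Weak Kleene logic: φ implies χ = i implies false = i
ψ and (φ implies χ) = true and i = i
(ψ and (φ implies χ)) or χ = i or false = i
ψ and ((ψ and (φ implies χ)) or χ) = true and i = i

i; i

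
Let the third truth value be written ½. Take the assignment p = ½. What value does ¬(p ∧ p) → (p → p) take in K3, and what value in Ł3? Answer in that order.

In K3: p ∧ p = ½ ∧ ½ = ½
¬(p ∧ p) = ¬½ = ½
p → p = ½ → ½ = ½  [¬½ ∨ ½]
¬(p ∧ p) → (p → p) = ½ → ½ = ½
In Ł3: p ∧ p = ½ ∧ ½ = ½
¬(p ∧ p) = ¬½ = ½
p → p = ½ → ½ = ⊤
¬(p ∧ p) → (p → p) = ½ → ⊤ = ⊤
They differ because K3 and Ł3 treat ½ differently under implication.

½; ⊤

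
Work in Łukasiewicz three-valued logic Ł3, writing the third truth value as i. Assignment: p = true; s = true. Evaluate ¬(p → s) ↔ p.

p → s = true → true = true
¬(p → s) = ¬true = false
¬(p → s) ↔ p = false ↔ true = false

false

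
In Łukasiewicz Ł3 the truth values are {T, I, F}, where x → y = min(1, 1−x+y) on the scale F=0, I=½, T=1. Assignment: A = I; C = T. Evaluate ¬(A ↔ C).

A ↔ C = I ↔ T = I  [1 − |½−1|]
¬(A ↔ C) = ¬I = I

I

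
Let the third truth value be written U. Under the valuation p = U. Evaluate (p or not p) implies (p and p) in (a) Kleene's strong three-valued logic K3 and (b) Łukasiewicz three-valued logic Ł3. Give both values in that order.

U; T

In Kleene's strong three-valued logic K3: not p = not U = U
p or not p = U or U = U
p and p = U and U = U
(p or not p) implies (p and p) = U implies U = U
In Łukasiewicz three-valued logic Ł3: not p = not U = U
p or not p = U or U = U
p and p = U and U = U
(p or not p) implies (p and p) = U implies U = T  [min(1, 1−½+½)]
They differ because Kleene's strong three-valued logic K3 and Łukasiewicz three-valued logic Ł3 treat U differently under implication.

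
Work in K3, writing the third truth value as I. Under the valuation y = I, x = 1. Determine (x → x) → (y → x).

1

x → x = 1 → 1 = 1
y → x = I → 1 = 1  [¬I ∨ 1]
(x → x) → (y → x) = 1 → 1 = 1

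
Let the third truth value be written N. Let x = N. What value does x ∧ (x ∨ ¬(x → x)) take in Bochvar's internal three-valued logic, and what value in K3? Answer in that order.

In Bochvar's internal three-valued logic: x → x = N → N = N
¬(x → x) = ¬N = N
x ∨ ¬(x → x) = N ∨ N = N
x ∧ (x ∨ ¬(x → x)) = N ∧ N = N
In K3: x → x = N → N = N  [¬N ∨ N]
¬(x → x) = ¬N = N
x ∨ ¬(x → x) = N ∨ N = N
x ∧ (x ∨ ¬(x → x)) = N ∧ N = N

N; N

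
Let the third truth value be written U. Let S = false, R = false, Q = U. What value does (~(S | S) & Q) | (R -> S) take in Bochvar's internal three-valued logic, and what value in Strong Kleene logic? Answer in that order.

U; true

In Bochvar's internal three-valued logic: S | S = false | false = false
~(S | S) = ~false = true
~(S | S) & Q = true & U = U
R -> S = false -> false = true
(~(S | S) & Q) | (R -> S) = U | true = U
In Strong Kleene logic: S | S = false | false = false
~(S | S) = ~false = true
~(S | S) & Q = true & U = U
R -> S = false -> false = true
(~(S | S) & Q) | (R -> S) = U | true = true
They differ because Bochvar's internal three-valued logic and Strong Kleene logic treat U differently under the binary connectives.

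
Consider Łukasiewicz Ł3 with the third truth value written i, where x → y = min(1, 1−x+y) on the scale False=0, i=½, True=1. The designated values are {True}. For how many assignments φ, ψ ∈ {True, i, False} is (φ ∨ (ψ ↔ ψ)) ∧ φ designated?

Designated under: (φ=True, ψ=True); (φ=True, ψ=i); (φ=True, ψ=False).

3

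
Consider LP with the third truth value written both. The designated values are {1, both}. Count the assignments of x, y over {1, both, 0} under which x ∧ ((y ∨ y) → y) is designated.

6

Of the 9 assignments, 6 give a value in {1, both}.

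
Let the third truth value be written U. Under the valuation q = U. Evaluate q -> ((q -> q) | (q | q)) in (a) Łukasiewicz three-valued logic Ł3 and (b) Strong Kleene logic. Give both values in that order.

In Łukasiewicz three-valued logic Ł3: q -> q = U -> U = T
q | q = U | U = U
(q -> q) | (q | q) = T | U = T
q -> ((q -> q) | (q | q)) = U -> T = T
In Strong Kleene logic: q -> q = U -> U = U  [~U | U]
q | q = U | U = U
(q -> q) | (q | q) = U | U = U
q -> ((q -> q) | (q | q)) = U -> U = U
They differ because Łukasiewicz three-valued logic Ł3 and Strong Kleene logic treat U differently under implication.

T; U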